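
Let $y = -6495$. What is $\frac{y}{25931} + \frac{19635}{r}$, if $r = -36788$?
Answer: $- \frac{44005485}{56114684} \approx -0.78421$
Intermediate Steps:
$\frac{y}{25931} + \frac{19635}{r} = - \frac{6495}{25931} + \frac{19635}{-36788} = \left(-6495\right) \frac{1}{25931} + 19635 \left(- \frac{1}{36788}\right) = - \frac{6495}{25931} - \frac{1155}{2164} = - \frac{44005485}{56114684}$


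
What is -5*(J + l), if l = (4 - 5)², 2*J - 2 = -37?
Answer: 165/2 ≈ 82.500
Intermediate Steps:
J = -35/2 (J = 1 + (½)*(-37) = 1 - 37/2 = -35/2 ≈ -17.500)
l = 1 (l = (-1)² = 1)
-5*(J + l) = -5*(-35/2 + 1) = -5*(-33/2) = 165/2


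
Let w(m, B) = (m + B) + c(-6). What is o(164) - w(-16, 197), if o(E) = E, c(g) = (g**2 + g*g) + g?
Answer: -83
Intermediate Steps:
c(g) = g + 2*g**2 (c(g) = (g**2 + g**2) + g = 2*g**2 + g = g + 2*g**2)
w(m, B) = 66 + B + m (w(m, B) = (m + B) - 6*(1 + 2*(-6)) = (B + m) - 6*(1 - 12) = (B + m) - 6*(-11) = (B + m) + 66 = 66 + B + m)
o(164) - w(-16, 197) = 164 - (66 + 197 - 16) = 164 - 1*247 = 164 - 247 = -83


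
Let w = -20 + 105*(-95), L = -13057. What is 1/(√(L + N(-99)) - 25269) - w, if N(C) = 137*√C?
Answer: 9995 - 1/(25269 - √(-13057 + 411*I*√11)) ≈ 9995.0 - 1.7928e-7*I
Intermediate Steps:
w = -9995 (w = -20 - 9975 = -9995)
1/(√(L + N(-99)) - 25269) - w = 1/(√(-13057 + 137*√(-99)) - 25269) - 1*(-9995) = 1/(√(-13057 + 137*(3*I*√11)) - 25269) + 9995 = 1/(√(-13057 + 411*I*√11) - 25269) + 9995 = 1/(-25269 + √(-13057 + 411*I*√11)) + 9995 = 9995 + 1/(-25269 + √(-13057 + 411*I*√11))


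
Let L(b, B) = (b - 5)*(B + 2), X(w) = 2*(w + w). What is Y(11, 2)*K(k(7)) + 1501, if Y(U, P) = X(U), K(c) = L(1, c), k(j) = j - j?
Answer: 1149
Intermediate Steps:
k(j) = 0
X(w) = 4*w (X(w) = 2*(2*w) = 4*w)
L(b, B) = (-5 + b)*(2 + B)
K(c) = -8 - 4*c (K(c) = -10 - 5*c + 2*1 + c*1 = -10 - 5*c + 2 + c = -8 - 4*c)
Y(U, P) = 4*U
Y(11, 2)*K(k(7)) + 1501 = (4*11)*(-8 - 4*0) + 1501 = 44*(-8 + 0) + 1501 = 44*(-8) + 1501 = -352 + 1501 = 1149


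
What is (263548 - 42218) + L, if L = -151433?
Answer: 69897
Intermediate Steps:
(263548 - 42218) + L = (263548 - 42218) - 151433 = 221330 - 151433 = 69897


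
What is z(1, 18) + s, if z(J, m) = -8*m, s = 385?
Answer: 241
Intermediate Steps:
z(1, 18) + s = -8*18 + 385 = -144 + 385 = 241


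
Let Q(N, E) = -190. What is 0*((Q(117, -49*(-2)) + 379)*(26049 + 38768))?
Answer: 0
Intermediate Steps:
0*((Q(117, -49*(-2)) + 379)*(26049 + 38768)) = 0*((-190 + 379)*(26049 + 38768)) = 0*(189*64817) = 0*12250413 = 0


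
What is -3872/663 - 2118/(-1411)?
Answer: -238774/55029 ≈ -4.3391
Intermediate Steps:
-3872/663 - 2118/(-1411) = -3872*1/663 - 2118*(-1/1411) = -3872/663 + 2118/1411 = -238774/55029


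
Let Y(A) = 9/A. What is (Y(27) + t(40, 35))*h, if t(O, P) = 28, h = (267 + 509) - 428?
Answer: 9860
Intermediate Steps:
h = 348 (h = 776 - 428 = 348)
(Y(27) + t(40, 35))*h = (9/27 + 28)*348 = (9*(1/27) + 28)*348 = (⅓ + 28)*348 = (85/3)*348 = 9860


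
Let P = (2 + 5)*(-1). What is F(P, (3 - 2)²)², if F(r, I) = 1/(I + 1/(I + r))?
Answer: 36/25 ≈ 1.4400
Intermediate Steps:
P = -7 (P = 7*(-1) = -7)
F(P, (3 - 2)²)² = (((3 - 2)² - 7)/(1 + ((3 - 2)²)² + (3 - 2)²*(-7)))² = ((1² - 7)/(1 + (1²)² + 1²*(-7)))² = ((1 - 7)/(1 + 1² + 1*(-7)))² = (-6/(1 + 1 - 7))² = (-6/(-5))² = (-⅕*(-6))² = (6/5)² = 36/25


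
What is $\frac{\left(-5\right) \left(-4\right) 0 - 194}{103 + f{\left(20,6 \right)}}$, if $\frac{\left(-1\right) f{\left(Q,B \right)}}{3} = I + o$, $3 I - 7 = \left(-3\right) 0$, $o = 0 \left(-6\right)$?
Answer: $- \frac{97}{48} \approx -2.0208$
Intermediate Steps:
$o = 0$
$I = \frac{7}{3}$ ($I = \frac{7}{3} + \frac{\left(-3\right) 0}{3} = \frac{7}{3} + \frac{1}{3} \cdot 0 = \frac{7}{3} + 0 = \frac{7}{3} \approx 2.3333$)
$f{\left(Q,B \right)} = -7$ ($f{\left(Q,B \right)} = - 3 \left(\frac{7}{3} + 0\right) = \left(-3\right) \frac{7}{3} = -7$)
$\frac{\left(-5\right) \left(-4\right) 0 - 194}{103 + f{\left(20,6 \right)}} = \frac{\left(-5\right) \left(-4\right) 0 - 194}{103 - 7} = \frac{20 \cdot 0 - 194}{96} = \left(0 - 194\right) \frac{1}{96} = \left(-194\right) \frac{1}{96} = - \frac{97}{48}$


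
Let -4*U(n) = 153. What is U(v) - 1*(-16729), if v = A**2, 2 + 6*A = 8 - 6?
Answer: 66763/4 ≈ 16691.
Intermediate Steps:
A = 0 (A = -1/3 + (8 - 6)/6 = -1/3 + (1/6)*2 = -1/3 + 1/3 = 0)
v = 0 (v = 0**2 = 0)
U(n) = -153/4 (U(n) = -1/4*153 = -153/4)
U(v) - 1*(-16729) = -153/4 - 1*(-16729) = -153/4 + 16729 = 66763/4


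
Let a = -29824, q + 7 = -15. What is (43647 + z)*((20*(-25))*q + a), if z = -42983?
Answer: -12499136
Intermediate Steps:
q = -22 (q = -7 - 15 = -22)
(43647 + z)*((20*(-25))*q + a) = (43647 - 42983)*((20*(-25))*(-22) - 29824) = 664*(-500*(-22) - 29824) = 664*(11000 - 29824) = 664*(-18824) = -12499136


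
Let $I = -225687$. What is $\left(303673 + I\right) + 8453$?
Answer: $86439$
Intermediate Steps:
$\left(303673 + I\right) + 8453 = \left(303673 - 225687\right) + 8453 = 77986 + 8453 = 86439$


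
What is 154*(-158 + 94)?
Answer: -9856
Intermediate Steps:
154*(-158 + 94) = 154*(-64) = -9856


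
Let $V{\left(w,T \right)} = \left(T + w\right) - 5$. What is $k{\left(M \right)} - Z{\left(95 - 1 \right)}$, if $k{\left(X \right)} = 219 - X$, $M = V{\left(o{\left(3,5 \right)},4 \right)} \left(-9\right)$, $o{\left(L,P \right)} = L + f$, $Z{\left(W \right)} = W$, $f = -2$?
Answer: $125$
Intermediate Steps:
$o{\left(L,P \right)} = -2 + L$ ($o{\left(L,P \right)} = L - 2 = -2 + L$)
$V{\left(w,T \right)} = -5 + T + w$
$M = 0$ ($M = \left(-5 + 4 + \left(-2 + 3\right)\right) \left(-9\right) = \left(-5 + 4 + 1\right) \left(-9\right) = 0 \left(-9\right) = 0$)
$k{\left(M \right)} - Z{\left(95 - 1 \right)} = \left(219 - 0\right) - \left(95 - 1\right) = \left(219 + 0\right) - \left(95 - 1\right) = 219 - 94 = 125$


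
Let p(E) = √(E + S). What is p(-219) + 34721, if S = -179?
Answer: 34721 + I*√398 ≈ 34721.0 + 19.95*I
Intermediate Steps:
p(E) = √(-179 + E) (p(E) = √(E - 179) = √(-179 + E))
p(-219) + 34721 = √(-179 - 219) + 34721 = √(-398) + 34721 = I*√398 + 34721 = 34721 + I*√398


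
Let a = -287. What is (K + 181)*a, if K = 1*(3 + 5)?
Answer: -54243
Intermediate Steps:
K = 8 (K = 1*8 = 8)
(K + 181)*a = (8 + 181)*(-287) = 189*(-287) = -54243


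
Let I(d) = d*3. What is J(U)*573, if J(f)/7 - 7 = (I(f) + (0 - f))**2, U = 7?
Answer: 814233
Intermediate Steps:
I(d) = 3*d
J(f) = 49 + 28*f**2 (J(f) = 49 + 7*(3*f + (0 - f))**2 = 49 + 7*(3*f - f)**2 = 49 + 7*(2*f)**2 = 49 + 7*(4*f**2) = 49 + 28*f**2)
J(U)*573 = (49 + 28*7**2)*573 = (49 + 28*49)*573 = (49 + 1372)*573 = 1421*573 = 814233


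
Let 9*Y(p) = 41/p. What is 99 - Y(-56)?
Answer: 49937/504 ≈ 99.081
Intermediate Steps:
Y(p) = 41/(9*p) (Y(p) = (41/p)/9 = 41/(9*p))
99 - Y(-56) = 99 - 41/(9*(-56)) = 99 - 41*(-1)/(9*56) = 99 - 1*(-41/504) = 99 + 41/504 = 49937/504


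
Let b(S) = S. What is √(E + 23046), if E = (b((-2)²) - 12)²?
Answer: √23110 ≈ 152.02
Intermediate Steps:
E = 64 (E = ((-2)² - 12)² = (4 - 12)² = (-8)² = 64)
√(E + 23046) = √(64 + 23046) = √23110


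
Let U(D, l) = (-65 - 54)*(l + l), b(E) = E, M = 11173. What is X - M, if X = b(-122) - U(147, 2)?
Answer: -10819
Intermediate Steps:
U(D, l) = -238*l
X = 354 (X = -122 - (-238)*2 = -122 - 1*(-476) = -122 + 476 = 354)
X - M = 354 - 1*11173 = 354 - 11173 = -10819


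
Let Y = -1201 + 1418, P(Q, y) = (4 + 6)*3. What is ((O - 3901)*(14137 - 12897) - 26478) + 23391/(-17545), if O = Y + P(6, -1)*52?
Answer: -46673899101/17545 ≈ -2.6602e+6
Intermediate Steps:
P(Q, y) = 30 (P(Q, y) = 10*3 = 30)
Y = 217
O = 1777 (O = 217 + 30*52 = 217 + 1560 = 1777)
((O - 3901)*(14137 - 12897) - 26478) + 23391/(-17545) = ((1777 - 3901)*(14137 - 12897) - 26478) + 23391/(-17545) = (-2124*1240 - 26478) + 23391*(-1/17545) = (-2633760 - 26478) - 23391/17545 = -2660238 - 23391/17545 = -46673899101/17545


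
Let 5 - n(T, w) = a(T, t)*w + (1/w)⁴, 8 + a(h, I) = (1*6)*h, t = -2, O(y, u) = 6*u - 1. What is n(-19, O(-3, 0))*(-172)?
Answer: 20296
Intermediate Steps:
O(y, u) = -1 + 6*u
a(h, I) = -8 + 6*h (a(h, I) = -8 + (1*6)*h = -8 + 6*h)
n(T, w) = 5 - 1/w⁴ - w*(-8 + 6*T) (n(T, w) = 5 - ((-8 + 6*T)*w + (1/w)⁴) = 5 - (w*(-8 + 6*T) + w⁻⁴) = 5 - (w⁻⁴ + w*(-8 + 6*T)) = 5 + (-1/w⁴ - w*(-8 + 6*T)) = 5 - 1/w⁴ - w*(-8 + 6*T))
n(-19, O(-3, 0))*(-172) = (5 - 1/(-1 + 6*0)⁴ + 8*(-1 + 6*0) - 6*(-19)*(-1 + 6*0))*(-172) = (5 - 1/(-1 + 0)⁴ + 8*(-1 + 0) - 6*(-19)*(-1 + 0))*(-172) = (5 - 1/(-1)⁴ + 8*(-1) - 6*(-19)*(-1))*(-172) = (5 - 1*1 - 8 - 114)*(-172) = (5 - 1 - 8 - 114)*(-172) = -118*(-172) = 20296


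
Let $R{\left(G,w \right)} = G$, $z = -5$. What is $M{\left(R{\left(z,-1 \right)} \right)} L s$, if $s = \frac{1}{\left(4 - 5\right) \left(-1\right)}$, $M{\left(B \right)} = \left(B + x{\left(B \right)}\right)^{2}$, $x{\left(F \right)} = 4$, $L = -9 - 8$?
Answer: $-17$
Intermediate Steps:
$L = -17$ ($L = -9 - 8 = -17$)
$M{\left(B \right)} = \left(4 + B\right)^{2}$ ($M{\left(B \right)} = \left(B + 4\right)^{2} = \left(4 + B\right)^{2}$)
$s = 1$ ($s = \frac{1}{\left(4 - 5\right) \left(-1\right)} = \frac{1}{\left(-1\right) \left(-1\right)} = 1^{-1} = 1$)
$M{\left(R{\left(z,-1 \right)} \right)} L s = \left(4 - 5\right)^{2} \left(-17\right) 1 = \left(-1\right)^{2} \left(-17\right) 1 = 1 \left(-17\right) 1 = \left(-17\right) 1 = -17$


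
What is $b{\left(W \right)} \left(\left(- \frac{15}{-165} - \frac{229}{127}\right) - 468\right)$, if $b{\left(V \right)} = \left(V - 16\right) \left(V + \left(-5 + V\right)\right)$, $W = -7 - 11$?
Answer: $- \frac{914726072}{1397} \approx -6.5478 \cdot 10^{5}$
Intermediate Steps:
$W = -18$
$b{\left(V \right)} = \left(-16 + V\right) \left(-5 + 2 V\right)$
$b{\left(W \right)} \left(\left(- \frac{15}{-165} - \frac{229}{127}\right) - 468\right) = \left(80 - -666 + 2 \left(-18\right)^{2}\right) \left(\left(- \frac{15}{-165} - \frac{229}{127}\right) - 468\right) = \left(80 + 666 + 2 \cdot 324\right) \left(\left(\left(-15\right) \left(- \frac{1}{165}\right) - \frac{229}{127}\right) - 468\right) = \left(80 + 666 + 648\right) \left(\left(\frac{1}{11} - \frac{229}{127}\right) - 468\right) = 1394 \left(- \frac{2392}{1397} - 468\right) = 1394 \left(- \frac{656188}{1397}\right) = - \frac{914726072}{1397}$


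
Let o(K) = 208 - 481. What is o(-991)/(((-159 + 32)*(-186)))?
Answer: -91/7874 ≈ -0.011557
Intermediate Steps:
o(K) = -273
o(-991)/(((-159 + 32)*(-186))) = -273*(-1/(186*(-159 + 32))) = -273/((-127*(-186))) = -273/23622 = -273*1/23622 = -91/7874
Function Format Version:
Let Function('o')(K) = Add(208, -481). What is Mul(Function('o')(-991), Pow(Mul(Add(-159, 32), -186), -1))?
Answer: Rational(-91, 7874) ≈ -0.011557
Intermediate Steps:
Function('o')(K) = -273
Mul(Function('o')(-991), Pow(Mul(Add(-159, 32), -186), -1)) = Mul(-273, Pow(Mul(Add(-159, 32), -186), -1)) = Mul(-273, Pow(Mul(-127, -186), -1)) = Mul(-273, Pow(23622, -1)) = Mul(-273, Rational(1, 23622)) = Rational(-91, 7874)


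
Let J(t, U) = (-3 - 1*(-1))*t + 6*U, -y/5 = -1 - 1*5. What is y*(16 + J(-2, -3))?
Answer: 60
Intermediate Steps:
y = 30 (y = -5*(-1 - 1*5) = -5*(-1 - 5) = -5*(-6) = 30)
J(t, U) = -2*t + 6*U (J(t, U) = (-3 + 1)*t + 6*U = -2*t + 6*U)
y*(16 + J(-2, -3)) = 30*(16 + (-2*(-2) + 6*(-3))) = 30*(16 + (4 - 18)) = 30*(16 - 14) = 30*2 = 60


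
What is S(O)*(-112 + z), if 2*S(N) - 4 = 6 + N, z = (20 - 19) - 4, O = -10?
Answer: 0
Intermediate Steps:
z = -3 (z = 1 - 4 = -3)
S(N) = 5 + N/2 (S(N) = 2 + (6 + N)/2 = 2 + (3 + N/2) = 5 + N/2)
S(O)*(-112 + z) = (5 + (1/2)*(-10))*(-112 - 3) = (5 - 5)*(-115) = 0*(-115) = 0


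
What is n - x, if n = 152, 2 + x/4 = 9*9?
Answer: -164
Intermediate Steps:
x = 316 (x = -8 + 4*(9*9) = -8 + 4*81 = -8 + 324 = 316)
n - x = 152 - 1*316 = 152 - 316 = -164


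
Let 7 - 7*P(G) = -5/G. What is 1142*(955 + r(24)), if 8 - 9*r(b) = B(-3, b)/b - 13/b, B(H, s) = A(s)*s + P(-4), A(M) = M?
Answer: 3292059959/3024 ≈ 1.0886e+6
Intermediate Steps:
P(G) = 1 + 5/(7*G) (P(G) = 1 - (-5)/(7*G) = 1 + 5/(7*G))
B(H, s) = 23/28 + s**2 (B(H, s) = s*s + (5/7 - 4)/(-4) = s**2 - 1/4*(-23/7) = s**2 + 23/28 = 23/28 + s**2)
r(b) = 8/9 + 13/(9*b) - (23/28 + b**2)/(9*b) (r(b) = 8/9 - ((23/28 + b**2)/b - 13/b)/9 = 8/9 - (-13/b + (23/28 + b**2)/b)/9 = 8/9 + (13/(9*b) - (23/28 + b**2)/(9*b)) = 8/9 + 13/(9*b) - (23/28 + b**2)/(9*b))
1142*(955 + r(24)) = 1142*(955 + (8/9 - 1/9*24 + (341/252)/24)) = 1142*(955 + (8/9 - 8/3 + (341/252)*(1/24))) = 1142*(955 + (8/9 - 8/3 + 341/6048)) = 1142*(955 - 10411/6048) = 1142*(5765429/6048) = 3292059959/3024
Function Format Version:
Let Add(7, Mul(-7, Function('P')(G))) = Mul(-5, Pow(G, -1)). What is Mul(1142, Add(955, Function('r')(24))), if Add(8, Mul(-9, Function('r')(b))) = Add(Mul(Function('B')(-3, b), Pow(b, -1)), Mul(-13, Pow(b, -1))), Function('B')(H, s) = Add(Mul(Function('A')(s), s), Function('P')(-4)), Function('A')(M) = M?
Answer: Rational(3292059959, 3024) ≈ 1.0886e+6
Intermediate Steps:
Function('P')(G) = Add(1, Mul(Rational(5, 7), Pow(G, -1))) (Function('P')(G) = Add(1, Mul(Rational(-1, 7), Mul(-5, Pow(G, -1)))) = Add(1, Mul(Rational(5, 7), Pow(G, -1))))
Function('B')(H, s) = Add(Rational(23, 28), Pow(s, 2)) (Function('B')(H, s) = Add(Mul(s, s), Mul(Pow(-4, -1), Add(Rational(5, 7), -4))) = Add(Pow(s, 2), Mul(Rational(-1, 4), Rational(-23, 7))) = Add(Pow(s, 2), Rational(23, 28)) = Add(Rational(23, 28), Pow(s, 2)))
Function('r')(b) = Add(Rational(8, 9), Mul(Rational(13, 9), Pow(b, -1)), Mul(Rational(-1, 9), Pow(b, -1), Add(Rational(23, 28), Pow(b, 2)))) (Function('r')(b) = Add(Rational(8, 9), Mul(Rational(-1, 9), Add(Mul(Add(Rational(23, 28), Pow(b, 2)), Pow(b, -1)), Mul(-13, Pow(b, -1))))) = Add(Rational(8, 9), Mul(Rational(-1, 9), Add(Mul(Pow(b, -1), Add(Rational(23, 28), Pow(b, 2))), Mul(-13, Pow(b, -1))))) = Add(Rational(8, 9), Mul(Rational(-1, 9), Add(Mul(-13, Pow(b, -1)), Mul(Pow(b, -1), Add(Rational(23, 28), Pow(b, 2)))))) = Add(Rational(8, 9), Add(Mul(Rational(13, 9), Pow(b, -1)), Mul(Rational(-1, 9), Pow(b, -1), Add(Rational(23, 28), Pow(b, 2))))) = Add(Rational(8, 9), Mul(Rational(13, 9), Pow(b, -1)), Mul(Rational(-1, 9), Pow(b, -1), Add(Rational(23, 28), Pow(b, 2)))))
Mul(1142, Add(955, Function('r')(24))) = Mul(1142, Add(955, Add(Rational(8, 9), Mul(Rational(-1, 9), 24), Mul(Rational(341, 252), Pow(24, -1))))) = Mul(1142, Add(955, Add(Rational(8, 9), Rational(-8, 3), Mul(Rational(341, 252), Rational(1, 24))))) = Mul(1142, Add(955, Add(Rational(8, 9), Rational(-8, 3), Rational(341, 6048)))) = Mul(1142, Add(955, Rational(-10411, 6048))) = Mul(1142, Rational(5765429, 6048)) = Rational(3292059959, 3024)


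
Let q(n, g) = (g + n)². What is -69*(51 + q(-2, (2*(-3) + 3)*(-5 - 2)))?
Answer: -28428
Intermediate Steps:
-69*(51 + q(-2, (2*(-3) + 3)*(-5 - 2))) = -69*(51 + ((2*(-3) + 3)*(-5 - 2) - 2)²) = -69*(51 + ((-6 + 3)*(-7) - 2)²) = -69*(51 + (-3*(-7) - 2)²) = -69*(51 + (21 - 2)²) = -69*(51 + 19²) = -69*(51 + 361) = -69*412 = -28428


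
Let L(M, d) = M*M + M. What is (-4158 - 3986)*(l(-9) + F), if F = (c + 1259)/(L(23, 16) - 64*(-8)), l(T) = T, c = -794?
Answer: 9274998/133 ≈ 69737.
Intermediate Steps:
L(M, d) = M + M² (L(M, d) = M² + M = M + M²)
F = 465/1064 (F = (-794 + 1259)/(23*(1 + 23) - 64*(-8)) = 465/(23*24 + 512) = 465/(552 + 512) = 465/1064 ≈ 0.43703)
(-4158 - 3986)*(l(-9) + F) = (-4158 - 3986)*(-9 + 465/1064) = -8144*(-9111/1064) = 9274998/133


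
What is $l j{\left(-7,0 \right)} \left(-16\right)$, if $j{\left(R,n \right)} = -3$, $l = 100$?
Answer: $4800$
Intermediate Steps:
$l j{\left(-7,0 \right)} \left(-16\right) = 100 \left(-3\right) \left(-16\right) = \left(-300\right) \left(-16\right) = 4800$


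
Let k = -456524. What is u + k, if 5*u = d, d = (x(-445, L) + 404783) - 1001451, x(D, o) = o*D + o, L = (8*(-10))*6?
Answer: -2666168/5 ≈ -5.3323e+5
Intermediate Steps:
L = -480 (L = -80*6 = -480)
x(D, o) = o + D*o (x(D, o) = D*o + o = o + D*o)
d = -383548 (d = (-480*(1 - 445) + 404783) - 1001451 = (-480*(-444) + 404783) - 1001451 = (213120 + 404783) - 1001451 = 617903 - 1001451 = -383548)
u = -383548/5 (u = (⅕)*(-383548) = -383548/5 ≈ -76710.)
u + k = -383548/5 - 456524 = -2666168/5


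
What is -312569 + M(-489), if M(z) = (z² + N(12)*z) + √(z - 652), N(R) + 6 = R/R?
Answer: -71003 + I*√1141 ≈ -71003.0 + 33.779*I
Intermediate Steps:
N(R) = -5 (N(R) = -6 + R/R = -6 + 1 = -5)
M(z) = z² + √(-652 + z) - 5*z (M(z) = (z² - 5*z) + √(z - 652) = (z² - 5*z) + √(-652 + z) = z² + √(-652 + z) - 5*z)
-312569 + M(-489) = -312569 + ((-489)² + √(-652 - 489) - 5*(-489)) = -312569 + (239121 + √(-1141) + 2445) = -312569 + (239121 + I*√1141 + 2445) = -312569 + (241566 + I*√1141) = -71003 + I*√1141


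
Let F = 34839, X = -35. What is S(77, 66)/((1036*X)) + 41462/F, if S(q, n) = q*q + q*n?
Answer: 22853059/25780860 ≈ 0.88644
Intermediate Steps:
S(q, n) = q² + n*q
S(77, 66)/((1036*X)) + 41462/F = (77*(66 + 77))/((1036*(-35))) + 41462/34839 = (77*143)/(-36260) + 41462*(1/34839) = 11011*(-1/36260) + 41462/34839 = -1573/5180 + 41462/34839 = 22853059/25780860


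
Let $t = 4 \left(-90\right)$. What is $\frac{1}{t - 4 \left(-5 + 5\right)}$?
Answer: $- \frac{1}{360} \approx -0.0027778$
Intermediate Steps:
$t = -360$
$\frac{1}{t - 4 \left(-5 + 5\right)} = \frac{1}{-360 - 4 \left(-5 + 5\right)} = \frac{1}{-360 - 0} = \frac{1}{-360 + 0} = \frac{1}{-360} = - \frac{1}{360}$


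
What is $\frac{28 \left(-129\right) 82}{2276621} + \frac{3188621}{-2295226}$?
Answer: $- \frac{7939090747225}{5225359711346} \approx -1.5193$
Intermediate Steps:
$\frac{28 \left(-129\right) 82}{2276621} + \frac{3188621}{-2295226} = \left(-3612\right) 82 \cdot \frac{1}{2276621} + 3188621 \left(- \frac{1}{2295226}\right) = \left(-296184\right) \frac{1}{2276621} - \frac{3188621}{2295226} = - \frac{296184}{2276621} - \frac{3188621}{2295226} = - \frac{7939090747225}{5225359711346}$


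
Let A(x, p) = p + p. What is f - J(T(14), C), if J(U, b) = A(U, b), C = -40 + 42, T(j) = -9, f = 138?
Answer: 134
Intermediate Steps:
C = 2
A(x, p) = 2*p
J(U, b) = 2*b
f - J(T(14), C) = 138 - 2*2 = 138 - 1*4 = 138 - 4 = 134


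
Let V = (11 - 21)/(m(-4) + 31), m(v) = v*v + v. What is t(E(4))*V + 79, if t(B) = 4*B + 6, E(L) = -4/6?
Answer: 10091/129 ≈ 78.225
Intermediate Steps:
m(v) = v + v**2 (m(v) = v**2 + v = v + v**2)
E(L) = -2/3 (E(L) = -4*1/6 = -2/3)
V = -10/43 (V = (11 - 21)/(-4*(1 - 4) + 31) = -10/(-4*(-3) + 31) = -10/(12 + 31) = -10/43 ≈ -0.23256)
t(B) = 6 + 4*B
t(E(4))*V + 79 = (6 + 4*(-2/3))*(-10/43) + 79 = (6 - 8/3)*(-10/43) + 79 = (10/3)*(-10/43) + 79 = -100/129 + 79 = 10091/129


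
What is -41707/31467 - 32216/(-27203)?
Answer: -120814649/855996801 ≈ -0.14114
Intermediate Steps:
-41707/31467 - 32216/(-27203) = -41707*1/31467 - 32216*(-1/27203) = -41707/31467 + 32216/27203 = -120814649/855996801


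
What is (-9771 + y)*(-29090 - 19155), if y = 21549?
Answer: -568229610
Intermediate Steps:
(-9771 + y)*(-29090 - 19155) = (-9771 + 21549)*(-29090 - 19155) = 11778*(-48245) = -568229610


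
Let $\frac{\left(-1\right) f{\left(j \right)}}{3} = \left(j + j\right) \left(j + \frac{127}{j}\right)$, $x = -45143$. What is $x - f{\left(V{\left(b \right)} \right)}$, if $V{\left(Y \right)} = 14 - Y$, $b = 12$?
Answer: $-44357$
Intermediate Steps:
$f{\left(j \right)} = - 6 j \left(j + \frac{127}{j}\right)$ ($f{\left(j \right)} = - 3 \left(j + j\right) \left(j + \frac{127}{j}\right) = - 3 \cdot 2 j \left(j + \frac{127}{j}\right) = - 6 j \left(j + \frac{127}{j}\right)$)
$x - f{\left(V{\left(b \right)} \right)} = -45143 - \left(-762 - 6 \left(14 - 12\right)^{2}\right) = -45143 - \left(-762 - 6 \cdot 2^{2}\right) = -45143 - \left(-762 - 24\right) = -45143 - -786 = -45143 + 786 = -44357$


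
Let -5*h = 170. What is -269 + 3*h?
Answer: -371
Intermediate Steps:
h = -34 (h = -⅕*170 = -34)
-269 + 3*h = -269 + 3*(-34) = -269 - 102 = -371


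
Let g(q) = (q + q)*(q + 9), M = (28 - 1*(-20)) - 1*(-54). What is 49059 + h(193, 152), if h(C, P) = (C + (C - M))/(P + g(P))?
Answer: 602150237/12274 ≈ 49059.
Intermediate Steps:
M = 102 (M = (28 + 20) + 54 = 48 + 54 = 102)
g(q) = 2*q*(9 + q) (g(q) = (2*q)*(9 + q) = 2*q*(9 + q))
h(C, P) = (-102 + 2*C)/(P + 2*P*(9 + P)) (h(C, P) = (C + (C - 1*102))/(P + 2*P*(9 + P)) = (C + (C - 102))/(P + 2*P*(9 + P)) = (C + (-102 + C))/(P + 2*P*(9 + P)) = (-102 + 2*C)/(P + 2*P*(9 + P)))
49059 + h(193, 152) = 49059 + 2*(-51 + 193)/(152*(19 + 2*152)) = 49059 + 2*(1/152)*142/(19 + 304) = 49059 + 2*(1/152)*142/323 = 49059 + 2*(1/152)*(1/323)*142 = 49059 + 71/12274 = 602150237/12274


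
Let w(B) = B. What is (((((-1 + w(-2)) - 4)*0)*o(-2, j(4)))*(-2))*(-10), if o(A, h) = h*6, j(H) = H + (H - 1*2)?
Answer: 0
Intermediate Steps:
j(H) = -2 + 2*H (j(H) = H + (H - 2) = H + (-2 + H) = -2 + 2*H)
o(A, h) = 6*h
(((((-1 + w(-2)) - 4)*0)*o(-2, j(4)))*(-2))*(-10) = (((((-1 - 2) - 4)*0)*(6*(-2 + 2*4)))*(-2))*(-10) = ((((-3 - 4)*0)*(6*(-2 + 8)))*(-2))*(-10) = (((-7*0)*(6*6))*(-2))*(-10) = ((0*36)*(-2))*(-10) = (0*(-2))*(-10) = 0*(-10) = 0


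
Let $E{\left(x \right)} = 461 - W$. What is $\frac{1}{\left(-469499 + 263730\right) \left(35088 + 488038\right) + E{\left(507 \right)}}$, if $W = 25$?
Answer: $- \frac{1}{107643113458} \approx -9.29 \cdot 10^{-12}$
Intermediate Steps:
$E{\left(x \right)} = 436$ ($E{\left(x \right)} = 461 - 25 = 436$)
$\frac{1}{\left(-469499 + 263730\right) \left(35088 + 488038\right) + E{\left(507 \right)}} = \frac{1}{\left(-469499 + 263730\right) \left(35088 + 488038\right) + 436} = \frac{1}{\left(-205769\right) 523126 + 436} = \frac{1}{-107643113894 + 436} = \frac{1}{-107643113458} = - \frac{1}{107643113458}$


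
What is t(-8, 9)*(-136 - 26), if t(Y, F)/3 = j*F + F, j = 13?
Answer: -61236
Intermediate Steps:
t(Y, F) = 42*F (t(Y, F) = 3*(13*F + F) = 3*(14*F) = 42*F)
t(-8, 9)*(-136 - 26) = (42*9)*(-136 - 26) = 378*(-162) = -61236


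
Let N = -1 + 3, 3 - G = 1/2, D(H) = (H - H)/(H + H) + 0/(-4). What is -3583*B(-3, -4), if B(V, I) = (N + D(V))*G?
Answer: -17915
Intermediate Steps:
D(H) = 0 (D(H) = 0/((2*H)) + 0*(-1/4) = 0*(1/(2*H)) + 0 = 0 + 0 = 0)
G = 5/2 (G = 3 - 1/2 = 5/2 ≈ 2.5000)
N = 2
B(V, I) = 5 (B(V, I) = (2 + 0)*(5/2) = 2*(5/2) = 5)
-3583*B(-3, -4) = -3583*5 = -17915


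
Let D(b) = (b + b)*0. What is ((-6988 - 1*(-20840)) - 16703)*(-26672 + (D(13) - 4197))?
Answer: 88007519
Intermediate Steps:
D(b) = 0 (D(b) = (2*b)*0 = 0)
((-6988 - 1*(-20840)) - 16703)*(-26672 + (D(13) - 4197)) = ((-6988 - 1*(-20840)) - 16703)*(-26672 + (0 - 4197)) = ((-6988 + 20840) - 16703)*(-26672 - 4197) = (13852 - 16703)*(-30869) = -2851*(-30869) = 88007519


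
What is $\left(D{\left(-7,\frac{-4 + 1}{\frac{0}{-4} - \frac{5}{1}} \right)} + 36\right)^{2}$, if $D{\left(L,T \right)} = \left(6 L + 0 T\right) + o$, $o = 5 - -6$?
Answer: $25$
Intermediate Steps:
$o = 11$ ($o = 5 + 6 = 11$)
$D{\left(L,T \right)} = 11 + 6 L$ ($D{\left(L,T \right)} = \left(6 L + 0 T\right) + 11 = \left(6 L + 0\right) + 11 = 6 L + 11 = 11 + 6 L$)
$\left(D{\left(-7,\frac{-4 + 1}{\frac{0}{-4} - \frac{5}{1}} \right)} + 36\right)^{2} = \left(\left(11 + 6 \left(-7\right)\right) + 36\right)^{2} = \left(\left(11 - 42\right) + 36\right)^{2} = \left(-31 + 36\right)^{2} = 5^{2} = 25$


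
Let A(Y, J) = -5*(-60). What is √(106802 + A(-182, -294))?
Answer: √107102 ≈ 327.26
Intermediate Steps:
A(Y, J) = 300
√(106802 + A(-182, -294)) = √(106802 + 300) = √107102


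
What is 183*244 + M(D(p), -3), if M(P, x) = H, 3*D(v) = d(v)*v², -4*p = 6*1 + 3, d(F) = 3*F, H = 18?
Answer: 44670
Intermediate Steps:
p = -9/4 (p = -(6*1 + 3)/4 = -(6 + 3)/4 = -¼*9 = -9/4 ≈ -2.2500)
D(v) = v³ (D(v) = ((3*v)*v²)/3 = (3*v³)/3 = v³)
M(P, x) = 18
183*244 + M(D(p), -3) = 183*244 + 18 = 44652 + 18 = 44670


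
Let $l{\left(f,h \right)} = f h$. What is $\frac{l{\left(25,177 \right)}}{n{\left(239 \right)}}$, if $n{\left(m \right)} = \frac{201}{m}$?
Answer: $\frac{352525}{67} \approx 5261.6$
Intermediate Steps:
$\frac{l{\left(25,177 \right)}}{n{\left(239 \right)}} = \frac{25 \cdot 177}{201 \cdot \frac{1}{239}} = \frac{4425}{201 \cdot \frac{1}{239}} = \frac{4425}{\frac{201}{239}} = 4425 \cdot \frac{239}{201} = \frac{352525}{67}$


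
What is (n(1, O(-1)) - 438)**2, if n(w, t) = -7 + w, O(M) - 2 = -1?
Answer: 197136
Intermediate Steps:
O(M) = 1 (O(M) = 2 - 1 = 1)
(n(1, O(-1)) - 438)**2 = ((-7 + 1) - 438)**2 = (-6 - 438)**2 = (-444)**2 = 197136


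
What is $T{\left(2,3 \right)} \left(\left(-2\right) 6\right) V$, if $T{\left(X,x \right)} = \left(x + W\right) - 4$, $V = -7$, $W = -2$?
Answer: $-252$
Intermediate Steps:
$T{\left(X,x \right)} = -6 + x$ ($T{\left(X,x \right)} = \left(x - 2\right) - 4 = \left(-2 + x\right) - 4 = -6 + x$)
$T{\left(2,3 \right)} \left(\left(-2\right) 6\right) V = \left(-6 + 3\right) \left(\left(-2\right) 6\right) \left(-7\right) = \left(-3\right) \left(-12\right) \left(-7\right) = 36 \left(-7\right) = -252$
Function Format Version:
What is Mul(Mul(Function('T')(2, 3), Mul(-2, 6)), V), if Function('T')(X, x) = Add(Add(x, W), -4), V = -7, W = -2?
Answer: -252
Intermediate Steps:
Function('T')(X, x) = Add(-6, x) (Function('T')(X, x) = Add(Add(x, -2), -4) = Add(Add(-2, x), -4) = Add(-6, x))
Mul(Mul(Function('T')(2, 3), Mul(-2, 6)), V) = Mul(Mul(Add(-6, 3), Mul(-2, 6)), -7) = Mul(Mul(-3, -12), -7) = Mul(36, -7) = -252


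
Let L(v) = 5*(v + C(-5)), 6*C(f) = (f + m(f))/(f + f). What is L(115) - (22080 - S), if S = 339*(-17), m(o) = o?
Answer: -163603/6 ≈ -27267.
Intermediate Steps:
C(f) = ⅙ (C(f) = ((f + f)/(f + f))/6 = ((2*f)/((2*f)))/6 = ((2*f)*(1/(2*f)))/6 = (⅙)*1 = ⅙)
S = -5763
L(v) = ⅚ + 5*v (L(v) = 5*(v + ⅙) = 5*(⅙ + v) = ⅚ + 5*v)
L(115) - (22080 - S) = (⅚ + 5*115) - (22080 - 1*(-5763)) = (⅚ + 575) - (22080 + 5763) = 3455/6 - 1*27843 = 3455/6 - 27843 = -163603/6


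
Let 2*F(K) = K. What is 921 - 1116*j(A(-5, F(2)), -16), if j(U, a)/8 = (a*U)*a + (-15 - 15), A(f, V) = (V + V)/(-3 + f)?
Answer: 840153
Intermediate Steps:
F(K) = K/2
A(f, V) = 2*V/(-3 + f) (A(f, V) = (2*V)/(-3 + f) = 2*V/(-3 + f))
j(U, a) = -240 + 8*U*a**2 (j(U, a) = 8*((a*U)*a + (-15 - 15)) = 8*((U*a)*a - 30) = 8*(U*a**2 - 30) = 8*(-30 + U*a**2) = -240 + 8*U*a**2)
921 - 1116*j(A(-5, F(2)), -16) = 921 - 1116*(-240 + 8*(2*((1/2)*2)/(-3 - 5))*(-16)**2) = 921 - 1116*(-240 + 8*(2*1/(-8))*256) = 921 - 1116*(-240 + 8*(2*1*(-1/8))*256) = 921 - 1116*(-240 + 8*(-1/4)*256) = 921 - 1116*(-240 - 512) = 921 - 1116*(-752) = 921 + 839232 = 840153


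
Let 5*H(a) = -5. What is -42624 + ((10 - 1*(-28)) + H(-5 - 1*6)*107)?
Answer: -42693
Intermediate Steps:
H(a) = -1 (H(a) = (⅕)*(-5) = -1)
-42624 + ((10 - 1*(-28)) + H(-5 - 1*6)*107) = -42624 + ((10 - 1*(-28)) - 1*107) = -42624 + ((10 + 28) - 107) = -42624 + (38 - 107) = -42624 - 69 = -42693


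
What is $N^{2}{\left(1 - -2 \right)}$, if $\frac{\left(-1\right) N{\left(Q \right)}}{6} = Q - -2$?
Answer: $900$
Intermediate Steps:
$N{\left(Q \right)} = -12 - 6 Q$ ($N{\left(Q \right)} = - 6 \left(Q - -2\right) = - 6 \left(Q + 2\right) = - 6 \left(2 + Q\right) = -12 - 6 Q$)
$N^{2}{\left(1 - -2 \right)} = \left(-12 - 6 \left(1 - -2\right)\right)^{2} = \left(-12 - 6 \left(1 + 2\right)\right)^{2} = \left(-12 - 18\right)^{2} = \left(-30\right)^{2} = 900$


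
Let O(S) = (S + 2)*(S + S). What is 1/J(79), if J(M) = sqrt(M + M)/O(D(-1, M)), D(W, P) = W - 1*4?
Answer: 15*sqrt(158)/79 ≈ 2.3867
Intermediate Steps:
D(W, P) = -4 + W (D(W, P) = W - 4 = -4 + W)
O(S) = 2*S*(2 + S) (O(S) = (2 + S)*(2*S) = 2*S*(2 + S))
J(M) = sqrt(2)*sqrt(M)/30 (J(M) = sqrt(M + M)/((2*(-4 - 1)*(2 + (-4 - 1)))) = sqrt(2*M)/((2*(-5)*(2 - 5))) = (sqrt(2)*sqrt(M))/((2*(-5)*(-3))) = (sqrt(2)*sqrt(M))/30 = (sqrt(2)*sqrt(M))*(1/30) = sqrt(2)*sqrt(M)/30)
1/J(79) = 1/(sqrt(2)*sqrt(79)/30) = 1/(sqrt(158)/30) = 15*sqrt(158)/79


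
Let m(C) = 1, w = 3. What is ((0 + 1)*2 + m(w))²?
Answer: 9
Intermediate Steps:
((0 + 1)*2 + m(w))² = ((0 + 1)*2 + 1)² = (1*2 + 1)² = (2 + 1)² = 3² = 9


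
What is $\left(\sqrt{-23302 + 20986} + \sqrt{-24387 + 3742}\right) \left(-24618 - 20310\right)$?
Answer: $44928 i \left(- \sqrt{20645} - 2 \sqrt{579}\right) \approx - 8.6176 \cdot 10^{6} i$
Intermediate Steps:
$\left(\sqrt{-23302 + 20986} + \sqrt{-24387 + 3742}\right) \left(-24618 - 20310\right) = \left(\sqrt{-2316} + \sqrt{-20645}\right) \left(-44928\right) = \left(2 i \sqrt{579} + i \sqrt{20645}\right) \left(-44928\right) = \left(i \sqrt{20645} + 2 i \sqrt{579}\right) \left(-44928\right) = - 89856 i \sqrt{579} - 44928 i \sqrt{20645}$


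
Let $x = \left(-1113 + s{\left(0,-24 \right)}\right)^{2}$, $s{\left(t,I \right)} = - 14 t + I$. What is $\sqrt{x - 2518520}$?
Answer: $i \sqrt{1225751} \approx 1107.1 i$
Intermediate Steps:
$s{\left(t,I \right)} = I - 14 t$
$x = 1292769$ ($x = \left(-1113 - 24\right)^{2} = \left(-1137\right)^{2} = 1292769$)
$\sqrt{x - 2518520} = \sqrt{1292769 - 2518520} = \sqrt{-1225751} = i \sqrt{1225751}$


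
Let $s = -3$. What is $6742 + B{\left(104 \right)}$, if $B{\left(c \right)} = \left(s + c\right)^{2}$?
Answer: $16943$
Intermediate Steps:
$B{\left(c \right)} = \left(-3 + c\right)^{2}$
$6742 + B{\left(104 \right)} = 6742 + \left(-3 + 104\right)^{2} = 6742 + 101^{2} = 6742 + 10201 = 16943$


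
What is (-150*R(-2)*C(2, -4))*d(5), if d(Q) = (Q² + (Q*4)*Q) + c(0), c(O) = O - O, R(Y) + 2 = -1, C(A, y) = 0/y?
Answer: 0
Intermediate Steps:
C(A, y) = 0
R(Y) = -3 (R(Y) = -2 - 1 = -3)
c(O) = 0
d(Q) = 5*Q² (d(Q) = (Q² + (Q*4)*Q) + 0 = (Q² + (4*Q)*Q) + 0 = (Q² + 4*Q²) + 0 = 5*Q² + 0 = 5*Q²)
(-150*R(-2)*C(2, -4))*d(5) = (-(-450)*0)*(5*5²) = (-150*0)*(5*25) = 0*125 = 0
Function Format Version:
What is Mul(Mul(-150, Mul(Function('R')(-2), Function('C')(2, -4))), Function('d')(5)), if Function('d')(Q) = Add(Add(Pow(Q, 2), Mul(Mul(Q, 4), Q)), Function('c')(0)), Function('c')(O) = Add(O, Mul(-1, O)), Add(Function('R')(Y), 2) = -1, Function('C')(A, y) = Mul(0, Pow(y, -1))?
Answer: 0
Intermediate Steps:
Function('C')(A, y) = 0
Function('R')(Y) = -3 (Function('R')(Y) = Add(-2, -1) = -3)
Function('c')(O) = 0
Function('d')(Q) = Mul(5, Pow(Q, 2)) (Function('d')(Q) = Add(Add(Pow(Q, 2), Mul(Mul(Q, 4), Q)), 0) = Add(Add(Pow(Q, 2), Mul(Mul(4, Q), Q)), 0) = Add(Add(Pow(Q, 2), Mul(4, Pow(Q, 2))), 0) = Add(Mul(5, Pow(Q, 2)), 0) = Mul(5, Pow(Q, 2)))
Mul(Mul(-150, Mul(Function('R')(-2), Function('C')(2, -4))), Function('d')(5)) = Mul(Mul(-150, Mul(-3, 0)), Mul(5, Pow(5, 2))) = Mul(Mul(-150, 0), Mul(5, 25)) = Mul(0, 125) = 0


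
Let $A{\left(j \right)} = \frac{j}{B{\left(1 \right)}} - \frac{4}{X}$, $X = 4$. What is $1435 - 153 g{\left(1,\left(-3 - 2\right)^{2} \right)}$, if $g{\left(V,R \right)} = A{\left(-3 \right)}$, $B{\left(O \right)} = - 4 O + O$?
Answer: $1435$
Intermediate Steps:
$B{\left(O \right)} = - 3 O$
$A{\left(j \right)} = -1 - \frac{j}{3}$ ($A{\left(j \right)} = \frac{j}{\left(-3\right) 1} - \frac{4}{4} = \frac{j}{-3} - 1 = j \left(- \frac{1}{3}\right) - 1 = - \frac{j}{3} - 1 = -1 - \frac{j}{3}$)
$g{\left(V,R \right)} = 0$ ($g{\left(V,R \right)} = -1 - -1 = -1 + 1 = 0$)
$1435 - 153 g{\left(1,\left(-3 - 2\right)^{2} \right)} = 1435 - 153 \cdot 0 = 1435 - 0 = 1435 + 0 = 1435$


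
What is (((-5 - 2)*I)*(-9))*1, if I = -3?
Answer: -189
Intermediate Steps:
(((-5 - 2)*I)*(-9))*1 = (((-5 - 2)*(-3))*(-9))*1 = (-7*(-3)*(-9))*1 = (21*(-9))*1 = -189*1 = -189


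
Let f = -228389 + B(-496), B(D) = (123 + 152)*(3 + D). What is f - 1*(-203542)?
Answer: -160422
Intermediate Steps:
B(D) = 825 + 275*D (B(D) = 275*(3 + D) = 825 + 275*D)
f = -363964 (f = -228389 + (825 + 275*(-496)) = -228389 + (825 - 136400) = -228389 - 135575 = -363964)
f - 1*(-203542) = -363964 - 1*(-203542) = -363964 + 203542 = -160422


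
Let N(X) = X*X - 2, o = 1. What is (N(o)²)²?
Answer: 1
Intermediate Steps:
N(X) = -2 + X² (N(X) = X² - 2 = -2 + X²)
(N(o)²)² = ((-2 + 1²)²)² = ((-2 + 1)²)² = ((-1)²)² = 1² = 1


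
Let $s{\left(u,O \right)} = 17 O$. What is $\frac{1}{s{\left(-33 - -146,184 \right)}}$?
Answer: $\frac{1}{3128} \approx 0.00031969$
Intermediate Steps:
$\frac{1}{s{\left(-33 - -146,184 \right)}} = \frac{1}{17 \cdot 184} = \frac{1}{3128}$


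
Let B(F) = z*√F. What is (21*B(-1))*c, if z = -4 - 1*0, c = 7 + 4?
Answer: -924*I ≈ -924.0*I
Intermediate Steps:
c = 11
z = -4 (z = -4 + 0 = -4)
B(F) = -4*√F
(21*B(-1))*c = (21*(-4*I))*11 = -84*I*11 = -924*I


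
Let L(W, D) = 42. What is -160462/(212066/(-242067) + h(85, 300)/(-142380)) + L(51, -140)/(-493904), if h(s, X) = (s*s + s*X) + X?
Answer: 13007086423998638097/89815783285112 ≈ 1.4482e+5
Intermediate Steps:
h(s, X) = X + s² + X*s (h(s, X) = (s² + X*s) + X = X + s² + X*s)
-160462/(212066/(-242067) + h(85, 300)/(-142380)) + L(51, -140)/(-493904) = -160462/(212066/(-242067) + (300 + 85² + 300*85)/(-142380)) + 42/(-493904) = -160462/(212066*(-1/242067) + (300 + 7225 + 25500)*(-1/142380)) + 42*(-1/493904) = -160462/(-212066/242067 + 33025*(-1/142380)) - 21/246952 = -160462/(-212066/242067 - 6605/28476) - 21/246952 = -160462/(-363697331/328242852) - 21/246952 = -160462*(-328242852/363697331) - 21/246952 = 52670504517624/363697331 - 21/246952 = 13007086423998638097/89815783285112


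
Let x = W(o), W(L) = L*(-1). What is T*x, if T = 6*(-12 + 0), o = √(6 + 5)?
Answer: 72*√11 ≈ 238.80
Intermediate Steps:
o = √11 ≈ 3.3166
W(L) = -L
T = -72 (T = 6*(-12) = -72)
x = -√11 ≈ -3.3166
T*x = -(-72)*√11 = 72*√11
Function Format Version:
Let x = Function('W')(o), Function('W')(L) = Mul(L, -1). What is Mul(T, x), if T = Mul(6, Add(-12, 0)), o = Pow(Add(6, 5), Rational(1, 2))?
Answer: Mul(72, Pow(11, Rational(1, 2))) ≈ 238.80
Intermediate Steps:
o = Pow(11, Rational(1, 2)) ≈ 3.3166
Function('W')(L) = Mul(-1, L)
T = -72 (T = Mul(6, -12) = -72)
x = Mul(-1, Pow(11, Rational(1, 2))) ≈ -3.3166
Mul(T, x) = Mul(-72, Mul(-1, Pow(11, Rational(1, 2)))) = Mul(72, Pow(11, Rational(1, 2)))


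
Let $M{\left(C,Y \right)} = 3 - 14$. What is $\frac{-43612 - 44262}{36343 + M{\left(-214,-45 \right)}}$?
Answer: $- \frac{43937}{18166} \approx -2.4186$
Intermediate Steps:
$M{\left(C,Y \right)} = -11$ ($M{\left(C,Y \right)} = 3 - 14 = -11$)
$\frac{-43612 - 44262}{36343 + M{\left(-214,-45 \right)}} = \frac{-43612 - 44262}{36343 - 11} = - \frac{87874}{36332} = \left(-87874\right) \frac{1}{36332} = - \frac{43937}{18166}$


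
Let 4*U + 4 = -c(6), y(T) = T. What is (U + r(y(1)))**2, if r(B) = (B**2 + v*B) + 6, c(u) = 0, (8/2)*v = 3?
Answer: 729/16 ≈ 45.563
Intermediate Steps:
v = 3/4 (v = (1/4)*3 = 3/4 ≈ 0.75000)
r(B) = 6 + B**2 + 3*B/4 (r(B) = (B**2 + 3*B/4) + 6 = 6 + B**2 + 3*B/4)
U = -1 (U = -1 + (-1*0)/4 = -1 + (1/4)*0 = -1 + 0 = -1)
(U + r(y(1)))**2 = (-1 + (6 + 1**2 + (3/4)*1))**2 = (-1 + (6 + 1 + 3/4))**2 = (-1 + 31/4)**2 = (27/4)**2 = 729/16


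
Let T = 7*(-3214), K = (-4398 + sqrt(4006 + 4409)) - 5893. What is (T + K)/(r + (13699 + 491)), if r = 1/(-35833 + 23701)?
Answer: -397796148/172153079 + 36396*sqrt(935)/172153079 ≈ -2.3042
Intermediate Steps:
K = -10291 + 3*sqrt(935) (K = (-4398 + sqrt(8415)) - 5893 = (-4398 + 3*sqrt(935)) - 5893 = -10291 + 3*sqrt(935) ≈ -10199.)
T = -22498
r = -1/12132 (r = 1/(-12132) = -1/12132 ≈ -8.2427e-5)
(T + K)/(r + (13699 + 491)) = (-22498 + (-10291 + 3*sqrt(935)))/(-1/12132 + (13699 + 491)) = (-32789 + 3*sqrt(935))/(-1/12132 + 14190) = (-32789 + 3*sqrt(935))/(172153079/12132) = (-32789 + 3*sqrt(935))*(12132/172153079) = -397796148/172153079 + 36396*sqrt(935)/172153079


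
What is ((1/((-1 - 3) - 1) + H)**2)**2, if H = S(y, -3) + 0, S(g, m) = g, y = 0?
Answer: 1/625 ≈ 0.0016000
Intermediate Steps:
H = 0 (H = 0 + 0 = 0)
((1/((-1 - 3) - 1) + H)**2)**2 = ((1/((-1 - 3) - 1) + 0)**2)**2 = ((1/(-4 - 1) + 0)**2)**2 = ((1/(-5) + 0)**2)**2 = ((-1/5 + 0)**2)**2 = ((-1/5)**2)**2 = (1/25)**2 = 1/625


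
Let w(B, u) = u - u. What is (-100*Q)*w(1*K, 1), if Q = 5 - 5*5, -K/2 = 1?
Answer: 0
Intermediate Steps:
K = -2 (K = -2*1 = -2)
w(B, u) = 0
Q = -20 (Q = 5 - 25 = -20)
(-100*Q)*w(1*K, 1) = -100*(-20)*0 = 2000*0 = 0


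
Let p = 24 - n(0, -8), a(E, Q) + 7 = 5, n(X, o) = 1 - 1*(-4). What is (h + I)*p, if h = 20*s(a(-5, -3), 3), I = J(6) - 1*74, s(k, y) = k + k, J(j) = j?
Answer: -2812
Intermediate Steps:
n(X, o) = 5 (n(X, o) = 1 + 4 = 5)
a(E, Q) = -2 (a(E, Q) = -7 + 5 = -2)
s(k, y) = 2*k
p = 19 (p = 24 - 1*5 = 24 - 5 = 19)
I = -68 (I = 6 - 1*74 = 6 - 74 = -68)
h = -80 (h = 20*(2*(-2)) = 20*(-4) = -80)
(h + I)*p = (-80 - 68)*19 = -148*19 = -2812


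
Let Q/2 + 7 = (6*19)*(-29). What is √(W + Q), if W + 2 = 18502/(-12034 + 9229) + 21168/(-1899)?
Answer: I*√19239279938610/53805 ≈ 81.521*I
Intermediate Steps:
W = -1062272/53805 (W = -2 + (18502/(-12034 + 9229) + 21168/(-1899)) = -2 + (18502/(-2805) + 21168*(-1/1899)) = -2 + (18502*(-1/2805) - 2352/211) = -2 + (-1682/255 - 2352/211) = -2 - 954662/53805 = -1062272/53805 ≈ -19.743)
Q = -6626 (Q = -14 + 2*((6*19)*(-29)) = -14 + 2*(114*(-29)) = -14 + 2*(-3306) = -14 - 6612 = -6626)
√(W + Q) = √(-1062272/53805 - 6626) = √(-357574202/53805) = I*√19239279938610/53805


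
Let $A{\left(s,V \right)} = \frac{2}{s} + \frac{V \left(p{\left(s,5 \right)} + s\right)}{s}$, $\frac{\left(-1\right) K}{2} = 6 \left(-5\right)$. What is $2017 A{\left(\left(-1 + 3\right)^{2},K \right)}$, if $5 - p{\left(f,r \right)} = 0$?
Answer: $\frac{546607}{2} \approx 2.733 \cdot 10^{5}$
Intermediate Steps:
$K = 60$ ($K = - 2 \cdot 6 \left(-5\right) = \left(-2\right) \left(-30\right) = 60$)
$p{\left(f,r \right)} = 5$ ($p{\left(f,r \right)} = 5 - 0 = 5 + 0 = 5$)
$A{\left(s,V \right)} = \frac{2}{s} + \frac{V \left(5 + s\right)}{s}$
$2017 A{\left(\left(-1 + 3\right)^{2},K \right)} = 2017 \frac{2 + 5 \cdot 60 + 60 \left(-1 + 3\right)^{2}}{\left(-1 + 3\right)^{2}} = 2017 \frac{2 + 300 + 60 \cdot 2^{2}}{2^{2}} = 2017 \frac{2 + 300 + 60 \cdot 4}{4} = 2017 \frac{2 + 300 + 240}{4} = 2017 \cdot \frac{1}{4} \cdot 542 = 2017 \cdot \frac{271}{2} = \frac{546607}{2}$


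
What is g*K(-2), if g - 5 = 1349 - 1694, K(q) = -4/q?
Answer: -680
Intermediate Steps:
g = -340 (g = 5 + (1349 - 1694) = 5 - 345 = -340)
g*K(-2) = -(-1360)/(-2) = -(-1360)*(-1)/2 = -340*2 = -680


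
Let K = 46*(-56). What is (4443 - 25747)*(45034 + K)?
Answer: -904525232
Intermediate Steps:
K = -2576
(4443 - 25747)*(45034 + K) = (4443 - 25747)*(45034 - 2576) = -21304*42458 = -904525232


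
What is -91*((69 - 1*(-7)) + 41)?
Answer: -10647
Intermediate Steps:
-91*((69 - 1*(-7)) + 41) = -91*((69 + 7) + 41) = -91*(76 + 41) = -91*117 = -10647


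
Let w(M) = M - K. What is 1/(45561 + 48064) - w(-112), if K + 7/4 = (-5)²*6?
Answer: 97463629/374500 ≈ 260.25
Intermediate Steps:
K = 593/4 (K = -7/4 + (-5)²*6 = -7/4 + 25*6 = -7/4 + 150 = 593/4 ≈ 148.25)
w(M) = -593/4 + M (w(M) = M - 1*593/4 = M - 593/4 = -593/4 + M)
1/(45561 + 48064) - w(-112) = 1/(45561 + 48064) - (-593/4 - 112) = 1/93625 - 1*(-1041/4) = 1/93625 + 1041/4 = 97463629/374500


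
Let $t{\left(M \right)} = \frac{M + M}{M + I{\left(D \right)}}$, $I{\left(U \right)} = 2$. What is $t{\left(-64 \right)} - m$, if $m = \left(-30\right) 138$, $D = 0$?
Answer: $\frac{128404}{31} \approx 4142.1$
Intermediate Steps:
$t{\left(M \right)} = \frac{2 M}{2 + M}$ ($t{\left(M \right)} = \frac{M + M}{M + 2} = \frac{2 M}{2 + M}$)
$m = -4140$
$t{\left(-64 \right)} - m = 2 \left(-64\right) \frac{1}{2 - 64} - -4140 = 2 \left(-64\right) \frac{1}{-62} + 4140 = 2 \left(-64\right) \left(- \frac{1}{62}\right) + 4140 = \frac{64}{31} + 4140 = \frac{128404}{31}$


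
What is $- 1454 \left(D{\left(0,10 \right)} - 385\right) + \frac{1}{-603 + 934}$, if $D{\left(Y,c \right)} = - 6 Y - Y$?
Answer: $\frac{185290491}{331} \approx 5.5979 \cdot 10^{5}$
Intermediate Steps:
$D{\left(Y,c \right)} = - 7 Y$
$- 1454 \left(D{\left(0,10 \right)} - 385\right) + \frac{1}{-603 + 934} = - 1454 \left(\left(-7\right) 0 - 385\right) + \frac{1}{-603 + 934} = - 1454 \left(0 - 385\right) + \frac{1}{331} = \left(-1454\right) \left(-385\right) + \frac{1}{331} = 559790 + \frac{1}{331} = \frac{185290491}{331}$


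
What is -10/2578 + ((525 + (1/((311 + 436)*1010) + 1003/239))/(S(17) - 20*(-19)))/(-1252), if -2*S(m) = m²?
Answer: -388832043178711/68531152303735020 ≈ -0.0056738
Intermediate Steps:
S(m) = -m²/2
-10/2578 + ((525 + (1/((311 + 436)*1010) + 1003/239))/(S(17) - 20*(-19)))/(-1252) = -10/2578 + ((525 + (1/((311 + 436)*1010) + 1003/239))/(-½*17² - 20*(-19)))/(-1252) = -10*1/2578 + ((525 + ((1/1010)/747 + 1003*(1/239)))/(-½*289 + 380))*(-1/1252) = -5/1289 + ((525 + ((1/747)*(1/1010) + 1003/239))/(-289/2 + 380))*(-1/1252) = -5/1289 + ((525 + (1/754470 + 1003/239))/(471/2))*(-1/1252) = -5/1289 + ((525 + 756733649/180318330)*(2/471))*(-1/1252) = -5/1289 + ((95423856899/180318330)*(2/471))*(-1/1252) = -5/1289 + (95423856899/42464966715)*(-1/1252) = -5/1289 - 95423856899/53166138327180 = -388832043178711/68531152303735020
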